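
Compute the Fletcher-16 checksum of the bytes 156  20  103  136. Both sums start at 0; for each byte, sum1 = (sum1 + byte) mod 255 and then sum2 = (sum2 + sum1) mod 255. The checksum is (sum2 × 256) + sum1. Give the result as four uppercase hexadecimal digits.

06A0

Running sums (mod 255):
  after byte 0 (156): sum1=156, sum2=156
  after byte 1 (20): sum1=176, sum2=77
  after byte 2 (103): sum1=24, sum2=101
  after byte 3 (136): sum1=160, sum2=6
Checksum = sum2·256 + sum1 = 6·256 + 160 = 1696 = 0x06A0.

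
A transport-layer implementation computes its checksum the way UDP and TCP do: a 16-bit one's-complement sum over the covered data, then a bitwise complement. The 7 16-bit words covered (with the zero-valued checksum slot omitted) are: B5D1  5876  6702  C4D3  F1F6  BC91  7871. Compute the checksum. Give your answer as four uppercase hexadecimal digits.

One's-complement addition (fold any carry out of bit 15 back into bit 0):
  0xB5D1 + 0x5876 = 0x10E47 → wrap carry → 0x0E48
  0x0E48 + 0x6702 = 0x0754A
  0x754A + 0xC4D3 = 0x13A1D → wrap carry → 0x3A1E
  0x3A1E + 0xF1F6 = 0x12C14 → wrap carry → 0x2C15
  0x2C15 + 0xBC91 = 0x0E8A6
  0xE8A6 + 0x7871 = 0x16117 → wrap carry → 0x6118
One's-complement sum = 0x6118.
Checksum = ~0x6118 & 0xFFFF = 0x9EE7.

9EE7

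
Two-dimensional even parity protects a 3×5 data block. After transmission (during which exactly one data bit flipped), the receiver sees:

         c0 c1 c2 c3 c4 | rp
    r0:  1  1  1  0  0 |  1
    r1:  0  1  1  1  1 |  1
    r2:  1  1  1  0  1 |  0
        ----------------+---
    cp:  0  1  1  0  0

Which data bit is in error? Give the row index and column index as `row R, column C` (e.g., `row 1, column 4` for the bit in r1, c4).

Recompute each row's even parity and compare to rp:
  r0: data parity 1, sent rp 1 → ok
  r1: data parity 0, sent rp 1 → mismatch
  r2: data parity 0, sent rp 0 → ok
Recompute each column's even parity and compare to cp:
  c0: data parity 0, sent cp 0 → ok
  c1: data parity 1, sent cp 1 → ok
  c2: data parity 1, sent cp 1 → ok
  c3: data parity 1, sent cp 0 → mismatch
  c4: data parity 0, sent cp 0 → ok
Exactly one row (r1) and one column (c3) fail → the flipped bit is at their intersection.

row 1, column 3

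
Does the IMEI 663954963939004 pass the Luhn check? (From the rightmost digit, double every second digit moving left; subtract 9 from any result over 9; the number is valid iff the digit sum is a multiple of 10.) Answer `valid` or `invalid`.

invalid

From the right, keep odd positions and double even positions (subtract 9 from any doubled value over 9):
  doubled (positions 2,4,...): 0 9 9 3 8 9 3 → sum 41
  kept (positions 1,3,...): 4 0 3 3 9 5 3 6 → sum 33
Total = 74.
74 mod 10 = 4, so the number is invalid.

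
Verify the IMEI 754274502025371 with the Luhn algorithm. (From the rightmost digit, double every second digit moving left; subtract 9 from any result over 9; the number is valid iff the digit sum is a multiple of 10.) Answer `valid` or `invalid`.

valid

From the right, keep odd positions and double even positions (subtract 9 from any doubled value over 9):
  doubled (positions 2,4,...): 5 1 0 0 8 4 1 → sum 19
  kept (positions 1,3,...): 1 3 2 2 5 7 4 7 → sum 31
Total = 50.
50 mod 10 = 0, so the number is valid.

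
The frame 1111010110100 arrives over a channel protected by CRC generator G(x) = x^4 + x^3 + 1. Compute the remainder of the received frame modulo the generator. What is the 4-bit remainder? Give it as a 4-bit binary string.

Modulo-2 division of 1111010110100 by 11001:
  pos 0: 11110 XOR 11001 = 00111
  pos 2: 11110 XOR 11001 = 00111
  pos 4: 11111 XOR 11001 = 00110
  pos 6: 11001 XOR 11001 = 00000
Remainder = 0000 (zero — the frame passes the CRC check).

0000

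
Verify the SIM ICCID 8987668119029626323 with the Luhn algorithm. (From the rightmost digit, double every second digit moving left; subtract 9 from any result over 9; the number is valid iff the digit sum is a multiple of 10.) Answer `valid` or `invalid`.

From the right, keep odd positions and double even positions (subtract 9 from any doubled value over 9):
  doubled (positions 2,4,...): 4 3 3 4 9 2 3 5 9 → sum 42
  kept (positions 1,3,...): 3 3 2 9 0 1 8 6 8 8 → sum 48
Total = 90.
90 mod 10 = 0, so the number is valid.

valid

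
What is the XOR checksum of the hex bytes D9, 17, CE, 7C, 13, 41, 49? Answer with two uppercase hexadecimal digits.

XOR the bytes together:
  start with 0xD9
  0xD9 ⊕ 0x17 = 0xCE
  0xCE ⊕ 0xCE = 0x00
  0x00 ⊕ 0x7C = 0x7C
  0x7C ⊕ 0x13 = 0x6F
  0x6F ⊕ 0x41 = 0x2E
  0x2E ⊕ 0x49 = 0x67

67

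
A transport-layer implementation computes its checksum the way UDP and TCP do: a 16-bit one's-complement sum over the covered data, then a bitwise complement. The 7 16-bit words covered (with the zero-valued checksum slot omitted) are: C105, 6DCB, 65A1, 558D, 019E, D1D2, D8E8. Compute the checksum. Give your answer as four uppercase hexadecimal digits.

One's-complement addition (fold any carry out of bit 15 back into bit 0):
  0xC105 + 0x6DCB = 0x12ED0 → wrap carry → 0x2ED1
  0x2ED1 + 0x65A1 = 0x09472
  0x9472 + 0x558D = 0x0E9FF
  0xE9FF + 0x019E = 0x0EB9D
  0xEB9D + 0xD1D2 = 0x1BD6F → wrap carry → 0xBD70
  0xBD70 + 0xD8E8 = 0x19658 → wrap carry → 0x9659
One's-complement sum = 0x9659.
Checksum = ~0x9659 & 0xFFFF = 0x69A6.

69A6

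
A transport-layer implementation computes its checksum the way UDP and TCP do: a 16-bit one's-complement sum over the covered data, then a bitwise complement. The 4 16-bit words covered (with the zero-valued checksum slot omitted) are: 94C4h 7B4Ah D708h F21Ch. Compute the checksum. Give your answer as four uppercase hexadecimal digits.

One's-complement addition (fold any carry out of bit 15 back into bit 0):
  0x94C4 + 0x7B4A = 0x1100E → wrap carry → 0x100F
  0x100F + 0xD708 = 0x0E717
  0xE717 + 0xF21C = 0x1D933 → wrap carry → 0xD934
One's-complement sum = 0xD934.
Checksum = ~0xD934 & 0xFFFF = 0x26CB.

26CB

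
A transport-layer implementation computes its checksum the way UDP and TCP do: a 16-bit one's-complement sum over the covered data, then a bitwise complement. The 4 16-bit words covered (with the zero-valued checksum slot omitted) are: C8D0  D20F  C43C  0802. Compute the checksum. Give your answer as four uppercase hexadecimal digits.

98E0

One's-complement addition (fold any carry out of bit 15 back into bit 0):
  0xC8D0 + 0xD20F = 0x19ADF → wrap carry → 0x9AE0
  0x9AE0 + 0xC43C = 0x15F1C → wrap carry → 0x5F1D
  0x5F1D + 0x0802 = 0x0671F
One's-complement sum = 0x671F.
Checksum = ~0x671F & 0xFFFF = 0x98E0.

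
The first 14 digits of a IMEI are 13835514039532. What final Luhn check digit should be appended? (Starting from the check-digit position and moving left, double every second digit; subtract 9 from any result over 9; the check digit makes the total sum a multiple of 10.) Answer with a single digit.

Partial digits right→left: 2 3 5 9 3 0 4 1 5 5 3 8 3 1
Double every second digit counting from the check-digit position (so the 1st, 3rd, 5th, ... of the partial from the right).
  doubled (with −9 where >9): 4 1 6 8 1 6 6 → sum 32
  kept as-is: 3 9 0 1 5 8 1 → sum 27
Total = 32 + 27 = 59.
Check digit = (10 − (59 mod 10)) mod 10 = 1.

1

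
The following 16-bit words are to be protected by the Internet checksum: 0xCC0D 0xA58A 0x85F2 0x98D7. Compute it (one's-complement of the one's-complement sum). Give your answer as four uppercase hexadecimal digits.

6F9D

One's-complement addition (fold any carry out of bit 15 back into bit 0):
  0xCC0D + 0xA58A = 0x17197 → wrap carry → 0x7198
  0x7198 + 0x85F2 = 0x0F78A
  0xF78A + 0x98D7 = 0x19061 → wrap carry → 0x9062
One's-complement sum = 0x9062.
Checksum = ~0x9062 & 0xFFFF = 0x6F9D.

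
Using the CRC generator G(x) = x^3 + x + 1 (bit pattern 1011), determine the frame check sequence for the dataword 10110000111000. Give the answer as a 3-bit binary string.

110

Append 3 zeros: 10110000111000000. Divide by 1011 (XOR where the leading bit is 1):
  pos 0: 1011 XOR 1011 = 0000
  pos 8: 1110 XOR 1011 = 0101
  pos 9: 1010 XOR 1011 = 0001
  pos 12: 1000 XOR 1011 = 0011
Remainder (last 3 bits) = 110. This is the CRC / FCS.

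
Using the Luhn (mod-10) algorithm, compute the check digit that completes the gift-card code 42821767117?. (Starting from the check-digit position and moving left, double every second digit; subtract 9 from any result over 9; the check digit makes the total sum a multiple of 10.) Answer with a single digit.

Partial digits right→left: 7 1 1 7 6 7 1 2 8 2 4
Double every second digit counting from the check-digit position (so the 1st, 3rd, 5th, ... of the partial from the right).
  doubled (with −9 where >9): 5 2 3 2 7 8 → sum 27
  kept as-is: 1 7 7 2 2 → sum 19
Total = 27 + 19 = 46.
Check digit = (10 − (46 mod 10)) mod 10 = 4.

4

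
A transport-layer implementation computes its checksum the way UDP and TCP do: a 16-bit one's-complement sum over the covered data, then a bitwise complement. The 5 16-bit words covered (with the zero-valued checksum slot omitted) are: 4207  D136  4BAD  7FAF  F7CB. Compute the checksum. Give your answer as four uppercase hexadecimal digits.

2999

One's-complement addition (fold any carry out of bit 15 back into bit 0):
  0x4207 + 0xD136 = 0x1133D → wrap carry → 0x133E
  0x133E + 0x4BAD = 0x05EEB
  0x5EEB + 0x7FAF = 0x0DE9A
  0xDE9A + 0xF7CB = 0x1D665 → wrap carry → 0xD666
One's-complement sum = 0xD666.
Checksum = ~0xD666 & 0xFFFF = 0x2999.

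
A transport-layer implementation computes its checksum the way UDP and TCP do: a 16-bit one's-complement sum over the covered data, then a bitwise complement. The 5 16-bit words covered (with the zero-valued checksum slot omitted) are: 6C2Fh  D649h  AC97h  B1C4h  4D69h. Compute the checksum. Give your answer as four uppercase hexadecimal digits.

11C1

One's-complement addition (fold any carry out of bit 15 back into bit 0):
  0x6C2F + 0xD649 = 0x14278 → wrap carry → 0x4279
  0x4279 + 0xAC97 = 0x0EF10
  0xEF10 + 0xB1C4 = 0x1A0D4 → wrap carry → 0xA0D5
  0xA0D5 + 0x4D69 = 0x0EE3E
One's-complement sum = 0xEE3E.
Checksum = ~0xEE3E & 0xFFFF = 0x11C1.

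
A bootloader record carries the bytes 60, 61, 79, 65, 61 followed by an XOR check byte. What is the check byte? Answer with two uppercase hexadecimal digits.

XOR the bytes together:
  start with 0x60
  0x60 ⊕ 0x61 = 0x01
  0x01 ⊕ 0x79 = 0x78
  0x78 ⊕ 0x65 = 0x1D
  0x1D ⊕ 0x61 = 0x7C

7C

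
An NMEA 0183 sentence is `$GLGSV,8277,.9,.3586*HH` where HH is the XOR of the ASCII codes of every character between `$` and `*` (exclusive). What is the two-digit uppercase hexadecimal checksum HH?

XOR the ASCII codes of the payload characters:
  'G' = 0x47 → acc = 0x47
  'L' = 0x4C → acc = 0x0B
  'G' = 0x47 → acc = 0x4C
  'S' = 0x53 → acc = 0x1F
  'V' = 0x56 → acc = 0x49
  ',' = 0x2C → acc = 0x65
  '8' = 0x38 → acc = 0x5D
  '2' = 0x32 → acc = 0x6F
  '7' = 0x37 → acc = 0x58
  '7' = 0x37 → acc = 0x6F
  ',' = 0x2C → acc = 0x43
  '.' = 0x2E → acc = 0x6D
  '9' = 0x39 → acc = 0x54
  ',' = 0x2C → acc = 0x78
  '.' = 0x2E → acc = 0x56
  '3' = 0x33 → acc = 0x65
  '5' = 0x35 → acc = 0x50
  '8' = 0x38 → acc = 0x68
  '6' = 0x36 → acc = 0x5E
Checksum = 0x5E.

5E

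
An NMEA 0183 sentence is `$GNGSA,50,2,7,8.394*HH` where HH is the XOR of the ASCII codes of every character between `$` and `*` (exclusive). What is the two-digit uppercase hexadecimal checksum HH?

XOR the ASCII codes of the payload characters:
  'G' = 0x47 → acc = 0x47
  'N' = 0x4E → acc = 0x09
  'G' = 0x47 → acc = 0x4E
  'S' = 0x53 → acc = 0x1D
  'A' = 0x41 → acc = 0x5C
  ',' = 0x2C → acc = 0x70
  '5' = 0x35 → acc = 0x45
  '0' = 0x30 → acc = 0x75
  ',' = 0x2C → acc = 0x59
  '2' = 0x32 → acc = 0x6B
  ',' = 0x2C → acc = 0x47
  '7' = 0x37 → acc = 0x70
  ',' = 0x2C → acc = 0x5C
  '8' = 0x38 → acc = 0x64
  '.' = 0x2E → acc = 0x4A
  '3' = 0x33 → acc = 0x79
  '9' = 0x39 → acc = 0x40
  '4' = 0x34 → acc = 0x74
Checksum = 0x74.

74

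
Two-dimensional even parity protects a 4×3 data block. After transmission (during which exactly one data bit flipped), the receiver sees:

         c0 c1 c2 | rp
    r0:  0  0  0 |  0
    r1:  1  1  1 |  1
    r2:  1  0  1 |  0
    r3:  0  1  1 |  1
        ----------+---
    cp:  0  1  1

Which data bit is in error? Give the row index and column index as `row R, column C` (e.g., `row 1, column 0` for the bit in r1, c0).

row 3, column 1

Recompute each row's even parity and compare to rp:
  r0: data parity 0, sent rp 0 → ok
  r1: data parity 1, sent rp 1 → ok
  r2: data parity 0, sent rp 0 → ok
  r3: data parity 0, sent rp 1 → mismatch
Recompute each column's even parity and compare to cp:
  c0: data parity 0, sent cp 0 → ok
  c1: data parity 0, sent cp 1 → mismatch
  c2: data parity 1, sent cp 1 → ok
Exactly one row (r3) and one column (c1) fail → the flipped bit is at their intersection.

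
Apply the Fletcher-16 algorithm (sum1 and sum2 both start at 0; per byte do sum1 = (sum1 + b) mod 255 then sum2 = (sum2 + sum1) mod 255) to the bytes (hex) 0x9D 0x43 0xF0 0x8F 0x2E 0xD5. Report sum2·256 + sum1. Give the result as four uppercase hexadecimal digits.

Running sums (mod 255):
  after byte 0 (0x9D): sum1=157, sum2=157
  after byte 1 (0x43): sum1=224, sum2=126
  after byte 2 (0xF0): sum1=209, sum2=80
  after byte 3 (0x8F): sum1=97, sum2=177
  after byte 4 (0x2E): sum1=143, sum2=65
  after byte 5 (0xD5): sum1=101, sum2=166
Checksum = sum2·256 + sum1 = 166·256 + 101 = 42597 = 0xA665.

A665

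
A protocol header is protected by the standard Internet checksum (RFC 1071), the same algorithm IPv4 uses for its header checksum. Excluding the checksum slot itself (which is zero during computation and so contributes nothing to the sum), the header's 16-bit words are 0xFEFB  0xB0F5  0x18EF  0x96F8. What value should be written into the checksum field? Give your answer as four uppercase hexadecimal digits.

One's-complement addition (fold any carry out of bit 15 back into bit 0):
  0xFEFB + 0xB0F5 = 0x1AFF0 → wrap carry → 0xAFF1
  0xAFF1 + 0x18EF = 0x0C8E0
  0xC8E0 + 0x96F8 = 0x15FD8 → wrap carry → 0x5FD9
One's-complement sum = 0x5FD9.
Checksum = ~0x5FD9 & 0xFFFF = 0xA026.

A026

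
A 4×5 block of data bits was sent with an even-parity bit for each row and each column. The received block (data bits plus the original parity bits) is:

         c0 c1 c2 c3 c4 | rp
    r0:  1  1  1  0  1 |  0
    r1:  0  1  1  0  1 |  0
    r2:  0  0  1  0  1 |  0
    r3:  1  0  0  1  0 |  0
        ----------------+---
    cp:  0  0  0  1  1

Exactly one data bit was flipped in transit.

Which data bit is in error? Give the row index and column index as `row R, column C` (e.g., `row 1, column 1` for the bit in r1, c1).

row 1, column 2

Recompute each row's even parity and compare to rp:
  r0: data parity 0, sent rp 0 → ok
  r1: data parity 1, sent rp 0 → mismatch
  r2: data parity 0, sent rp 0 → ok
  r3: data parity 0, sent rp 0 → ok
Recompute each column's even parity and compare to cp:
  c0: data parity 0, sent cp 0 → ok
  c1: data parity 0, sent cp 0 → ok
  c2: data parity 1, sent cp 0 → mismatch
  c3: data parity 1, sent cp 1 → ok
  c4: data parity 1, sent cp 1 → ok
Exactly one row (r1) and one column (c2) fail → the flipped bit is at their intersection.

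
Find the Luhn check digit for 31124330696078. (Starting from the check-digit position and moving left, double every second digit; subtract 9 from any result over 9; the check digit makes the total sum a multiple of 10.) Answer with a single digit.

2

Partial digits right→left: 8 7 0 6 9 6 0 3 3 4 2 1 1 3
Double every second digit counting from the check-digit position (so the 1st, 3rd, 5th, ... of the partial from the right).
  doubled (with −9 where >9): 7 0 9 0 6 4 2 → sum 28
  kept as-is: 7 6 6 3 4 1 3 → sum 30
Total = 28 + 30 = 58.
Check digit = (10 − (58 mod 10)) mod 10 = 2.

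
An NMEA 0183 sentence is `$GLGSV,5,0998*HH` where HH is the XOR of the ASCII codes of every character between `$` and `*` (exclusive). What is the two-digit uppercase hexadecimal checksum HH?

74

XOR the ASCII codes of the payload characters:
  'G' = 0x47 → acc = 0x47
  'L' = 0x4C → acc = 0x0B
  'G' = 0x47 → acc = 0x4C
  'S' = 0x53 → acc = 0x1F
  'V' = 0x56 → acc = 0x49
  ',' = 0x2C → acc = 0x65
  '5' = 0x35 → acc = 0x50
  ',' = 0x2C → acc = 0x7C
  '0' = 0x30 → acc = 0x4C
  '9' = 0x39 → acc = 0x75
  '9' = 0x39 → acc = 0x4C
  '8' = 0x38 → acc = 0x74
Checksum = 0x74.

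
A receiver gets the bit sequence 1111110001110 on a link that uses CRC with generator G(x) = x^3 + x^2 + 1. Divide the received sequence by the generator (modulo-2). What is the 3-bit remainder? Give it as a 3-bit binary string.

101

Modulo-2 division of 1111110001110 by 1101:
  pos 0: 1111 XOR 1101 = 0010
  pos 2: 1011 XOR 1101 = 0110
  pos 3: 1100 XOR 1101 = 0001
  pos 6: 1001 XOR 1101 = 0100
  pos 7: 1001 XOR 1101 = 0100
  pos 8: 1001 XOR 1101 = 0100
  pos 9: 1000 XOR 1101 = 0101
Remainder = 101 (nonzero — an error is detected).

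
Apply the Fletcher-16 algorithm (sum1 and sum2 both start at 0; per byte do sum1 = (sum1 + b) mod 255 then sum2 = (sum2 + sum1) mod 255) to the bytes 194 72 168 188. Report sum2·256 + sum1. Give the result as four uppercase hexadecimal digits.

Running sums (mod 255):
  after byte 0 (194): sum1=194, sum2=194
  after byte 1 (72): sum1=11, sum2=205
  after byte 2 (168): sum1=179, sum2=129
  after byte 3 (188): sum1=112, sum2=241
Checksum = sum2·256 + sum1 = 241·256 + 112 = 61808 = 0xF170.

F170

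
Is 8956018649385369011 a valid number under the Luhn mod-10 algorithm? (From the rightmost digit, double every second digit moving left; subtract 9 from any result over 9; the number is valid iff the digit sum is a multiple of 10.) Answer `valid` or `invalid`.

valid

From the right, keep odd positions and double even positions (subtract 9 from any doubled value over 9):
  doubled (positions 2,4,...): 2 9 6 7 9 3 2 3 9 → sum 50
  kept (positions 1,3,...): 1 0 6 5 3 4 8 0 5 8 → sum 40
Total = 90.
90 mod 10 = 0, so the number is valid.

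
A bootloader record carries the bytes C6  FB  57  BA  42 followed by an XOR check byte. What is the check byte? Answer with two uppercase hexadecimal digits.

XOR the bytes together:
  start with 0xC6
  0xC6 ⊕ 0xFB = 0x3D
  0x3D ⊕ 0x57 = 0x6A
  0x6A ⊕ 0xBA = 0xD0
  0xD0 ⊕ 0x42 = 0x92

92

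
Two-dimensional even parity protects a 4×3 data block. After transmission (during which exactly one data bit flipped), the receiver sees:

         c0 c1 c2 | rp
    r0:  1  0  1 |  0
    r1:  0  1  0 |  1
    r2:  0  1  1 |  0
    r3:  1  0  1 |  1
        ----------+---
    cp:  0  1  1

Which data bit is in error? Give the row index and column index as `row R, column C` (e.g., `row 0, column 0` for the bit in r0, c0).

row 3, column 1

Recompute each row's even parity and compare to rp:
  r0: data parity 0, sent rp 0 → ok
  r1: data parity 1, sent rp 1 → ok
  r2: data parity 0, sent rp 0 → ok
  r3: data parity 0, sent rp 1 → mismatch
Recompute each column's even parity and compare to cp:
  c0: data parity 0, sent cp 0 → ok
  c1: data parity 0, sent cp 1 → mismatch
  c2: data parity 1, sent cp 1 → ok
Exactly one row (r3) and one column (c1) fail → the flipped bit is at their intersection.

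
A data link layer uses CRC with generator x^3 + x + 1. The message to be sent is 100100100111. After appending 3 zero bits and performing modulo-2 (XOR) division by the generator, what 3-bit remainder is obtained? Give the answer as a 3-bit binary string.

111

Append 3 zeros: 100100100111000. Divide by 1011 (XOR where the leading bit is 1):
  pos 0: 1001 XOR 1011 = 0010
  pos 2: 1000 XOR 1011 = 0011
  pos 4: 1110 XOR 1011 = 0101
  pos 5: 1010 XOR 1011 = 0001
  pos 8: 1111 XOR 1011 = 0100
  pos 9: 1000 XOR 1011 = 0011
  pos 11: 1100 XOR 1011 = 0111
Remainder (last 3 bits) = 111. This is the CRC / FCS.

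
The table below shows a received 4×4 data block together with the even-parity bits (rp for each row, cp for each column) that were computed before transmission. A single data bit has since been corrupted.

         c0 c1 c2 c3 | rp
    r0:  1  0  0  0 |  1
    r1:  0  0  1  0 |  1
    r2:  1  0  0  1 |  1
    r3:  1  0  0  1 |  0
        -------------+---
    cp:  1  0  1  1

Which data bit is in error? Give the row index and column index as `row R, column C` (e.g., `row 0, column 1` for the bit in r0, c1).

row 2, column 3

Recompute each row's even parity and compare to rp:
  r0: data parity 1, sent rp 1 → ok
  r1: data parity 1, sent rp 1 → ok
  r2: data parity 0, sent rp 1 → mismatch
  r3: data parity 0, sent rp 0 → ok
Recompute each column's even parity and compare to cp:
  c0: data parity 1, sent cp 1 → ok
  c1: data parity 0, sent cp 0 → ok
  c2: data parity 1, sent cp 1 → ok
  c3: data parity 0, sent cp 1 → mismatch
Exactly one row (r2) and one column (c3) fail → the flipped bit is at their intersection.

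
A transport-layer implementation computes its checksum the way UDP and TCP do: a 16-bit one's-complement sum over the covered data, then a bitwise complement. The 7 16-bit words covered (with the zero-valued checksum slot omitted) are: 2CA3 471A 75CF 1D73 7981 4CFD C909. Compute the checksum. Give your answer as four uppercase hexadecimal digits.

6977

One's-complement addition (fold any carry out of bit 15 back into bit 0):
  0x2CA3 + 0x471A = 0x073BD
  0x73BD + 0x75CF = 0x0E98C
  0xE98C + 0x1D73 = 0x106FF → wrap carry → 0x0700
  0x0700 + 0x7981 = 0x08081
  0x8081 + 0x4CFD = 0x0CD7E
  0xCD7E + 0xC909 = 0x19687 → wrap carry → 0x9688
One's-complement sum = 0x9688.
Checksum = ~0x9688 & 0xFFFF = 0x6977.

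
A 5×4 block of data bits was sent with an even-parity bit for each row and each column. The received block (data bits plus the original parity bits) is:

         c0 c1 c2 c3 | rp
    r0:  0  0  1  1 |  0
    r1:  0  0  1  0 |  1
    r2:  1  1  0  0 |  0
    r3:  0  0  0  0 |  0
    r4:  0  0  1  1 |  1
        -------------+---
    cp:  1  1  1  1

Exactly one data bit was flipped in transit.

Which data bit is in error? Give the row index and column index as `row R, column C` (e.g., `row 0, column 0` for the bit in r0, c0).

Recompute each row's even parity and compare to rp:
  r0: data parity 0, sent rp 0 → ok
  r1: data parity 1, sent rp 1 → ok
  r2: data parity 0, sent rp 0 → ok
  r3: data parity 0, sent rp 0 → ok
  r4: data parity 0, sent rp 1 → mismatch
Recompute each column's even parity and compare to cp:
  c0: data parity 1, sent cp 1 → ok
  c1: data parity 1, sent cp 1 → ok
  c2: data parity 1, sent cp 1 → ok
  c3: data parity 0, sent cp 1 → mismatch
Exactly one row (r4) and one column (c3) fail → the flipped bit is at their intersection.

row 4, column 3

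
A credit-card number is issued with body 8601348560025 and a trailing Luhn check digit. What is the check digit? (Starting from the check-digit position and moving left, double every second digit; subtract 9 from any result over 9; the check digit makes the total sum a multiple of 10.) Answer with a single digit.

Partial digits right→left: 5 2 0 0 6 5 8 4 3 1 0 6 8
Double every second digit counting from the check-digit position (so the 1st, 3rd, 5th, ... of the partial from the right).
  doubled (with −9 where >9): 1 0 3 7 6 0 7 → sum 24
  kept as-is: 2 0 5 4 1 6 → sum 18
Total = 24 + 18 = 42.
Check digit = (10 − (42 mod 10)) mod 10 = 8.

8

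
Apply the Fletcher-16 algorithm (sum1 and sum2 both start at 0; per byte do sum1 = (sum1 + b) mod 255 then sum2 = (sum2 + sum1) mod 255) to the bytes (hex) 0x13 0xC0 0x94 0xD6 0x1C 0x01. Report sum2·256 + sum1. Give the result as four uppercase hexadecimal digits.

Running sums (mod 255):
  after byte 0 (0x13): sum1=19, sum2=19
  after byte 1 (0xC0): sum1=211, sum2=230
  after byte 2 (0x94): sum1=104, sum2=79
  after byte 3 (0xD6): sum1=63, sum2=142
  after byte 4 (0x1C): sum1=91, sum2=233
  after byte 5 (0x01): sum1=92, sum2=70
Checksum = sum2·256 + sum1 = 70·256 + 92 = 18012 = 0x465C.

465C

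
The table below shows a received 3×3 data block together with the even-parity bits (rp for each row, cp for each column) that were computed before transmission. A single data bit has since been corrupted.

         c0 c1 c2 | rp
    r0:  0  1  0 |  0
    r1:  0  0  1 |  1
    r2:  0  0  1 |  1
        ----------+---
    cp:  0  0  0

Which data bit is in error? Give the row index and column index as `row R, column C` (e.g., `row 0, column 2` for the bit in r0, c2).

row 0, column 1

Recompute each row's even parity and compare to rp:
  r0: data parity 1, sent rp 0 → mismatch
  r1: data parity 1, sent rp 1 → ok
  r2: data parity 1, sent rp 1 → ok
Recompute each column's even parity and compare to cp:
  c0: data parity 0, sent cp 0 → ok
  c1: data parity 1, sent cp 0 → mismatch
  c2: data parity 0, sent cp 0 → ok
Exactly one row (r0) and one column (c1) fail → the flipped bit is at their intersection.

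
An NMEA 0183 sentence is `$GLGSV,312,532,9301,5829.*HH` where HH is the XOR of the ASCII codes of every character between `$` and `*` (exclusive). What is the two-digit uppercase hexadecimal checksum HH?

6E

XOR the ASCII codes of the payload characters:
  'G' = 0x47 → acc = 0x47
  'L' = 0x4C → acc = 0x0B
  'G' = 0x47 → acc = 0x4C
  'S' = 0x53 → acc = 0x1F
  'V' = 0x56 → acc = 0x49
  ',' = 0x2C → acc = 0x65
  '3' = 0x33 → acc = 0x56
  '1' = 0x31 → acc = 0x67
  '2' = 0x32 → acc = 0x55
  ',' = 0x2C → acc = 0x79
  '5' = 0x35 → acc = 0x4C
  '3' = 0x33 → acc = 0x7F
  '2' = 0x32 → acc = 0x4D
  ',' = 0x2C → acc = 0x61
  '9' = 0x39 → acc = 0x58
  '3' = 0x33 → acc = 0x6B
  '0' = 0x30 → acc = 0x5B
  '1' = 0x31 → acc = 0x6A
  ',' = 0x2C → acc = 0x46
  '5' = 0x35 → acc = 0x73
  '8' = 0x38 → acc = 0x4B
  '2' = 0x32 → acc = 0x79
  '9' = 0x39 → acc = 0x40
  '.' = 0x2E → acc = 0x6E
Checksum = 0x6E.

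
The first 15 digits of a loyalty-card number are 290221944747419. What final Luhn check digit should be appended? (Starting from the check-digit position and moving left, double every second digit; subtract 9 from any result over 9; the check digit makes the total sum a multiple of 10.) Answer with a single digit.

9

Partial digits right→left: 9 1 4 7 4 7 4 4 9 1 2 2 0 9 2
Double every second digit counting from the check-digit position (so the 1st, 3rd, 5th, ... of the partial from the right).
  doubled (with −9 where >9): 9 8 8 8 9 4 0 4 → sum 50
  kept as-is: 1 7 7 4 1 2 9 → sum 31
Total = 50 + 31 = 81.
Check digit = (10 − (81 mod 10)) mod 10 = 9.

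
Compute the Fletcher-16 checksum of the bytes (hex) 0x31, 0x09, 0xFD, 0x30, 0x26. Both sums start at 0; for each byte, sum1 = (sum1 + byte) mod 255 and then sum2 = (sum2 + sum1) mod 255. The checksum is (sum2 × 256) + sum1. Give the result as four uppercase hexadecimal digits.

Running sums (mod 255):
  after byte 0 (0x31): sum1=49, sum2=49
  after byte 1 (0x09): sum1=58, sum2=107
  after byte 2 (0xFD): sum1=56, sum2=163
  after byte 3 (0x30): sum1=104, sum2=12
  after byte 4 (0x26): sum1=142, sum2=154
Checksum = sum2·256 + sum1 = 154·256 + 142 = 39566 = 0x9A8E.

9A8E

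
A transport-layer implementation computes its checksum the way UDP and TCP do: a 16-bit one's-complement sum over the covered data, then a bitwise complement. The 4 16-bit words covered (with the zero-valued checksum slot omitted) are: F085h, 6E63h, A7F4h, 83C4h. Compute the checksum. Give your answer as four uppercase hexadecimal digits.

One's-complement addition (fold any carry out of bit 15 back into bit 0):
  0xF085 + 0x6E63 = 0x15EE8 → wrap carry → 0x5EE9
  0x5EE9 + 0xA7F4 = 0x106DD → wrap carry → 0x06DE
  0x06DE + 0x83C4 = 0x08AA2
One's-complement sum = 0x8AA2.
Checksum = ~0x8AA2 & 0xFFFF = 0x755D.

755D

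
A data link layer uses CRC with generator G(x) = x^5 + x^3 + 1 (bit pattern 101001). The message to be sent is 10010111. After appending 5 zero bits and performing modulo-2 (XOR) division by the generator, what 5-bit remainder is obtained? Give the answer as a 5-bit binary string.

10101

Append 5 zeros: 1001011100000. Divide by 101001 (XOR where the leading bit is 1):
  pos 0: 100101 XOR 101001 = 001100
  pos 2: 110011 XOR 101001 = 011010
  pos 3: 110100 XOR 101001 = 011101
  pos 4: 111010 XOR 101001 = 010011
  pos 5: 100110 XOR 101001 = 001111
  pos 7: 111100 XOR 101001 = 010101
Remainder (last 5 bits) = 10101. This is the CRC / FCS.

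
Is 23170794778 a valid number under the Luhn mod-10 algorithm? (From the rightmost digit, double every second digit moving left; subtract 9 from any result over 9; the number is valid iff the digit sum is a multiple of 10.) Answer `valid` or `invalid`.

From the right, keep odd positions and double even positions (subtract 9 from any doubled value over 9):
  doubled (positions 2,4,...): 5 8 5 5 6 → sum 29
  kept (positions 1,3,...): 8 7 9 0 1 2 → sum 27
Total = 56.
56 mod 10 = 6, so the number is invalid.

invalid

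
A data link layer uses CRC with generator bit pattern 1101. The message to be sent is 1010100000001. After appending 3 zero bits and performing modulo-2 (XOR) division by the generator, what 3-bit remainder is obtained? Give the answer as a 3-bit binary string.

Append 3 zeros: 1010100000001000. Divide by 1101 (XOR where the leading bit is 1):
  pos 0: 1010 XOR 1101 = 0111
  pos 1: 1111 XOR 1101 = 0010
  pos 3: 1000 XOR 1101 = 0101
  pos 4: 1010 XOR 1101 = 0111
  pos 5: 1110 XOR 1101 = 0011
  pos 7: 1100 XOR 1101 = 0001
  pos 10: 1010 XOR 1101 = 0111
  pos 11: 1110 XOR 1101 = 0011
Remainder (last 3 bits) = 110. This is the CRC / FCS.

110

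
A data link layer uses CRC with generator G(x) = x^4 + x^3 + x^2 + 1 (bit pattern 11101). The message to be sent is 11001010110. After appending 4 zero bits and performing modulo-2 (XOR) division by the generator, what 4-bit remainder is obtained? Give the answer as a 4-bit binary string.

Append 4 zeros: 110010101100000. Divide by 11101 (XOR where the leading bit is 1):
  pos 0: 11001 XOR 11101 = 00100
  pos 2: 10001 XOR 11101 = 01100
  pos 3: 11000 XOR 11101 = 00101
  pos 5: 10111 XOR 11101 = 01010
  pos 6: 10100 XOR 11101 = 01001
  pos 7: 10010 XOR 11101 = 01111
  pos 8: 11110 XOR 11101 = 00011
Remainder (last 4 bits) = 1100. This is the CRC / FCS.

1100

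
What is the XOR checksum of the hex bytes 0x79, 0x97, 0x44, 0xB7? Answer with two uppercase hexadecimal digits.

1D

XOR the bytes together:
  start with 0x79
  0x79 ⊕ 0x97 = 0xEE
  0xEE ⊕ 0x44 = 0xAA
  0xAA ⊕ 0xB7 = 0x1D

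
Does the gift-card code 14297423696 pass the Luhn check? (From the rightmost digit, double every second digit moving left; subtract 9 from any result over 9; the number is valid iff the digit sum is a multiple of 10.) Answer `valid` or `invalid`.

From the right, keep odd positions and double even positions (subtract 9 from any doubled value over 9):
  doubled (positions 2,4,...): 9 6 8 9 8 → sum 40
  kept (positions 1,3,...): 6 6 2 7 2 1 → sum 24
Total = 64.
64 mod 10 = 4, so the number is invalid.

invalid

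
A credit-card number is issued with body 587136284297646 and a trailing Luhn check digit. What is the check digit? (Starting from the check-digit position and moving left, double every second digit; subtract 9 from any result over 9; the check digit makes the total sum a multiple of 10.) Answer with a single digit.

Partial digits right→left: 6 4 6 7 9 2 4 8 2 6 3 1 7 8 5
Double every second digit counting from the check-digit position (so the 1st, 3rd, 5th, ... of the partial from the right).
  doubled (with −9 where >9): 3 3 9 8 4 6 5 1 → sum 39
  kept as-is: 4 7 2 8 6 1 8 → sum 36
Total = 39 + 36 = 75.
Check digit = (10 − (75 mod 10)) mod 10 = 5.

5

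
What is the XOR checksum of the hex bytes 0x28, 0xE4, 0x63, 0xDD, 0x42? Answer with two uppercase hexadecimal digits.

30

XOR the bytes together:
  start with 0x28
  0x28 ⊕ 0xE4 = 0xCC
  0xCC ⊕ 0x63 = 0xAF
  0xAF ⊕ 0xDD = 0x72
  0x72 ⊕ 0x42 = 0x30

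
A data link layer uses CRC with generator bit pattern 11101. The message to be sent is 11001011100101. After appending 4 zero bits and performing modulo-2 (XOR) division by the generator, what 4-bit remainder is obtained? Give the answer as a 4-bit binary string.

Append 4 zeros: 110010111001010000. Divide by 11101 (XOR where the leading bit is 1):
  pos 0: 11001 XOR 11101 = 00100
  pos 2: 10001 XOR 11101 = 01100
  pos 3: 11001 XOR 11101 = 00100
  pos 5: 10010 XOR 11101 = 01111
  pos 6: 11110 XOR 11101 = 00011
  pos 9: 11101 XOR 11101 = 00000
Remainder (last 4 bits) = 0000. This is the CRC / FCS.

0000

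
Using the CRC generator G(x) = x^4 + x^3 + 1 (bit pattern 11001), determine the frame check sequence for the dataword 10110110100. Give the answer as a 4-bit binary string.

0110

Append 4 zeros: 101101101000000. Divide by 11001 (XOR where the leading bit is 1):
  pos 0: 10110 XOR 11001 = 01111
  pos 1: 11111 XOR 11001 = 00110
  pos 3: 11010 XOR 11001 = 00011
  pos 6: 11100 XOR 11001 = 00101
  pos 8: 10100 XOR 11001 = 01101
  pos 9: 11010 XOR 11001 = 00011
Remainder (last 4 bits) = 0110. This is the CRC / FCS.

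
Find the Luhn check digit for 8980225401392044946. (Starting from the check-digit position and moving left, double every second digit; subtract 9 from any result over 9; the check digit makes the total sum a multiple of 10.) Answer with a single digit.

8

Partial digits right→left: 6 4 9 4 4 0 2 9 3 1 0 4 5 2 2 0 8 9 8
Double every second digit counting from the check-digit position (so the 1st, 3rd, 5th, ... of the partial from the right).
  doubled (with −9 where >9): 3 9 8 4 6 0 1 4 7 7 → sum 49
  kept as-is: 4 4 0 9 1 4 2 0 9 → sum 33
Total = 49 + 33 = 82.
Check digit = (10 − (82 mod 10)) mod 10 = 8.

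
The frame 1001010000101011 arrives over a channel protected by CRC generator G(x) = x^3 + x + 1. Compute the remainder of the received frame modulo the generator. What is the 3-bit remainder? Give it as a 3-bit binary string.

001

Modulo-2 division of 1001010000101011 by 1011:
  pos 0: 1001 XOR 1011 = 0010
  pos 2: 1001 XOR 1011 = 0010
  pos 4: 1000 XOR 1011 = 0011
  pos 6: 1100 XOR 1011 = 0111
  pos 7: 1111 XOR 1011 = 0100
  pos 8: 1000 XOR 1011 = 0011
  pos 10: 1110 XOR 1011 = 0101
  pos 11: 1011 XOR 1011 = 0000
Remainder = 001 (nonzero — an error is detected).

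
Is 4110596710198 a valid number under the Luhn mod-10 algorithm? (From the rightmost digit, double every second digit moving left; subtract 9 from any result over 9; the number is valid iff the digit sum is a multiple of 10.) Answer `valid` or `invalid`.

invalid

From the right, keep odd positions and double even positions (subtract 9 from any doubled value over 9):
  doubled (positions 2,4,...): 9 0 5 9 0 2 → sum 25
  kept (positions 1,3,...): 8 1 1 6 5 1 4 → sum 26
Total = 51.
51 mod 10 = 1, so the number is invalid.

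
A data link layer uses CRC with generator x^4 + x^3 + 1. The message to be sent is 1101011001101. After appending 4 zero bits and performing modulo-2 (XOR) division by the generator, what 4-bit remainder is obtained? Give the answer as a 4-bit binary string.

0011

Append 4 zeros: 11010110011010000. Divide by 11001 (XOR where the leading bit is 1):
  pos 0: 11010 XOR 11001 = 00011
  pos 3: 11110 XOR 11001 = 00111
  pos 5: 11101 XOR 11001 = 00100
  pos 7: 10010 XOR 11001 = 01011
  pos 8: 10111 XOR 11001 = 01110
  pos 9: 11100 XOR 11001 = 00101
  pos 11: 10100 XOR 11001 = 01101
  pos 12: 11010 XOR 11001 = 00011
Remainder (last 4 bits) = 0011. This is the CRC / FCS.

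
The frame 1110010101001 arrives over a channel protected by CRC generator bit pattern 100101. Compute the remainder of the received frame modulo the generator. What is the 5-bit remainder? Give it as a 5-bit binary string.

Modulo-2 division of 1110010101001 by 100101:
  pos 0: 111001 XOR 100101 = 011100
  pos 1: 111000 XOR 100101 = 011101
  pos 2: 111011 XOR 100101 = 011110
  pos 3: 111100 XOR 100101 = 011001
  pos 4: 110011 XOR 100101 = 010110
  pos 5: 101100 XOR 100101 = 001001
  pos 7: 100101 XOR 100101 = 000000
Remainder = 00000 (zero — the frame passes the CRC check).

00000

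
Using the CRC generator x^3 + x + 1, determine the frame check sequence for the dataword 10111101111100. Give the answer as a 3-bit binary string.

Append 3 zeros: 10111101111100000. Divide by 1011 (XOR where the leading bit is 1):
  pos 0: 1011 XOR 1011 = 0000
  pos 4: 1101 XOR 1011 = 0110
  pos 5: 1101 XOR 1011 = 0110
  pos 6: 1101 XOR 1011 = 0110
  pos 7: 1101 XOR 1011 = 0110
  pos 8: 1101 XOR 1011 = 0110
  pos 9: 1100 XOR 1011 = 0111
  pos 10: 1110 XOR 1011 = 0101
  pos 11: 1010 XOR 1011 = 0001
Remainder (last 3 bits) = 100. This is the CRC / FCS.

100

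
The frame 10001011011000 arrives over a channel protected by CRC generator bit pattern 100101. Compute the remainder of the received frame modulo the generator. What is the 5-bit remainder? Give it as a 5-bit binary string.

00000

Modulo-2 division of 10001011011000 by 100101:
  pos 0: 100010 XOR 100101 = 000111
  pos 3: 111110 XOR 100101 = 011011
  pos 4: 110111 XOR 100101 = 010010
  pos 5: 100101 XOR 100101 = 000000
Remainder = 00000 (zero — the frame passes the CRC check).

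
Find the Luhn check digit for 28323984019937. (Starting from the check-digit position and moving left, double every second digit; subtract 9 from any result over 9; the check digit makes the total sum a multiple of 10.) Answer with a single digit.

8

Partial digits right→left: 7 3 9 9 1 0 4 8 9 3 2 3 8 2
Double every second digit counting from the check-digit position (so the 1st, 3rd, 5th, ... of the partial from the right).
  doubled (with −9 where >9): 5 9 2 8 9 4 7 → sum 44
  kept as-is: 3 9 0 8 3 3 2 → sum 28
Total = 44 + 28 = 72.
Check digit = (10 − (72 mod 10)) mod 10 = 8.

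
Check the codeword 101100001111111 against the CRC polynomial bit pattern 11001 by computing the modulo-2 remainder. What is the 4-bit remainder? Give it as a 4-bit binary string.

0000

Modulo-2 division of 101100001111111 by 11001:
  pos 0: 10110 XOR 11001 = 01111
  pos 1: 11110 XOR 11001 = 00111
  pos 3: 11100 XOR 11001 = 00101
  pos 5: 10111 XOR 11001 = 01110
  pos 6: 11101 XOR 11001 = 00100
  pos 8: 10011 XOR 11001 = 01010
  pos 9: 10101 XOR 11001 = 01100
  pos 10: 11001 XOR 11001 = 00000
Remainder = 0000 (zero — the frame passes the CRC check).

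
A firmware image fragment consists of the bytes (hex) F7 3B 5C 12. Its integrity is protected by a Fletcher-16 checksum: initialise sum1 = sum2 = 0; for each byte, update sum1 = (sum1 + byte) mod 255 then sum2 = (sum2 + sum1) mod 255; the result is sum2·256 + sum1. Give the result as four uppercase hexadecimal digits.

Running sums (mod 255):
  after byte 0 (F7): sum1=247, sum2=247
  after byte 1 (3B): sum1=51, sum2=43
  after byte 2 (5C): sum1=143, sum2=186
  after byte 3 (12): sum1=161, sum2=92
Checksum = sum2·256 + sum1 = 92·256 + 161 = 23713 = 0x5CA1.

5CA1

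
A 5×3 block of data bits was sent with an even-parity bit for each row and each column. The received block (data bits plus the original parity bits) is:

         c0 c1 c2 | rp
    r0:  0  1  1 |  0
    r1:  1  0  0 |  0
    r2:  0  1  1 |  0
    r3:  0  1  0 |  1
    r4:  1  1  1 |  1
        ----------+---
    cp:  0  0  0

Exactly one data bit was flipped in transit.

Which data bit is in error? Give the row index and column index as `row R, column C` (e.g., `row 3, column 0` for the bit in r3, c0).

row 1, column 2

Recompute each row's even parity and compare to rp:
  r0: data parity 0, sent rp 0 → ok
  r1: data parity 1, sent rp 0 → mismatch
  r2: data parity 0, sent rp 0 → ok
  r3: data parity 1, sent rp 1 → ok
  r4: data parity 1, sent rp 1 → ok
Recompute each column's even parity and compare to cp:
  c0: data parity 0, sent cp 0 → ok
  c1: data parity 0, sent cp 0 → ok
  c2: data parity 1, sent cp 0 → mismatch
Exactly one row (r1) and one column (c2) fail → the flipped bit is at their intersection.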